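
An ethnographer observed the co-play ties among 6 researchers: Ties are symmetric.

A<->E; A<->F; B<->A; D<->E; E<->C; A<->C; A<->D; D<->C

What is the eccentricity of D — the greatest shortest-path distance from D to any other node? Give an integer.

2

Distances from D: A:1, B:2, C:1, E:1, F:2.
The largest is 2 (to B and F), so the eccentricity of D is 2.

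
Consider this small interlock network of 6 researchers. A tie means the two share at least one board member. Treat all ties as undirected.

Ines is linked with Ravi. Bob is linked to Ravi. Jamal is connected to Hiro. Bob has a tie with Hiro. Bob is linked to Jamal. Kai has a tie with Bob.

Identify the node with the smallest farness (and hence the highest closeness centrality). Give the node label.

Bob

Farness (sum of distances to all others) for each node — Bob:6, Hiro:9, Ines:12, Jamal:9, Kai:10, Ravi:8.
The smallest farness is 6, for Bob, so Bob has the highest closeness.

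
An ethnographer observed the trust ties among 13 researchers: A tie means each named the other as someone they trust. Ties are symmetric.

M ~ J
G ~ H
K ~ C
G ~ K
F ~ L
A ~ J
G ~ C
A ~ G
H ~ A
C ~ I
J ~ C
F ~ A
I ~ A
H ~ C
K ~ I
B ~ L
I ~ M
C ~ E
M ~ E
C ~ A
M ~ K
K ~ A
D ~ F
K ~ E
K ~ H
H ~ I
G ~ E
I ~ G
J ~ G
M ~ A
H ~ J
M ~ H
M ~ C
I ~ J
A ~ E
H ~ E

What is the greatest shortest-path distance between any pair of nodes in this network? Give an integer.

4

Eccentricity of each node (its greatest distance to any other): A:3, B:4, C:4, D:3, E:4, F:2, G:4, H:4, I:4, J:4, K:4, L:3, M:4.
The maximum eccentricity is 4, realized for instance by the pair B–C via B – L – F – A – C. So the diameter is 4.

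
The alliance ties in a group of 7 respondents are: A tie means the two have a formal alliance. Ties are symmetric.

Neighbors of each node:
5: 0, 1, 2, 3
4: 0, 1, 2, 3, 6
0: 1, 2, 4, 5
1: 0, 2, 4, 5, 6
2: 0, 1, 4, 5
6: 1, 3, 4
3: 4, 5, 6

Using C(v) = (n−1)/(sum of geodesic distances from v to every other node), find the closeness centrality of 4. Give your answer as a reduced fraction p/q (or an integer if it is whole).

Distances from 4: 0:1, 1:1, 2:1, 3:1, 5:2, 6:1. Sum = 7.
n = 7, so closeness = 6/7.

6/7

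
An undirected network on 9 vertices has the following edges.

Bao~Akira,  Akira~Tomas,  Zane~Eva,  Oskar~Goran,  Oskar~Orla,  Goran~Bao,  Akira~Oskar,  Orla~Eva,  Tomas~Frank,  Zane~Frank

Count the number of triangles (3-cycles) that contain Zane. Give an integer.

Zane's neighbors are Eva and Frank, but none of them are tied to each other, so no triangle contains Zane.

0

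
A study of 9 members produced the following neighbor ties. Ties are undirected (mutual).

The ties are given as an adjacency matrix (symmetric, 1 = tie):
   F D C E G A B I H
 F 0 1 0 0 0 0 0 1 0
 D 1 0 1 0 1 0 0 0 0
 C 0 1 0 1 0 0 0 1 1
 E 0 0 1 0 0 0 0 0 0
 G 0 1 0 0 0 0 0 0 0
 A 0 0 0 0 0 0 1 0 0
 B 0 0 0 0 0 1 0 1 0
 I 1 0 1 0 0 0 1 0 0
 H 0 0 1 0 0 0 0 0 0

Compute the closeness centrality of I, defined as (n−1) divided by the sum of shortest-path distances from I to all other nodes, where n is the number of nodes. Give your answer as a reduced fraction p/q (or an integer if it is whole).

Distances from I: A:2, B:1, C:1, D:2, E:2, F:1, G:3, H:2. Sum = 14.
n = 9, so closeness = 8/14 = 4/7.

4/7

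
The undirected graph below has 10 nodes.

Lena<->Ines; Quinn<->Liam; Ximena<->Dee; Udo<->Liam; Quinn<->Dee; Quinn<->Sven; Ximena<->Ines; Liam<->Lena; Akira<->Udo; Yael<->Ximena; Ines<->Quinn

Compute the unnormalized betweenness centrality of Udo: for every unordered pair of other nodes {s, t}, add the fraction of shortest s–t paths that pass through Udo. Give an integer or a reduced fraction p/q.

Pairs whose geodesics pass through Udo — Ines–Akira: 2/2; Ximena–Akira: 3/3; Sven–Akira: 1; Dee–Akira: 1; Liam–Akira: 1; Yael–Akira: 3/3; Quinn–Akira: 1; Akira–Lena: 1.
All other pairs contribute 0.
Summing the contributions gives betweenness(Udo) = 8.

8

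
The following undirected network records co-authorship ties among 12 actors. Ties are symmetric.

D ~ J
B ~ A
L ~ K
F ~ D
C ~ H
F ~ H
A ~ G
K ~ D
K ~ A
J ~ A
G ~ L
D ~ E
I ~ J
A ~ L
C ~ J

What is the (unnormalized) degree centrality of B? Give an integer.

1

B is directly tied to A. That is 1 neighbor, so the degree of B is 1.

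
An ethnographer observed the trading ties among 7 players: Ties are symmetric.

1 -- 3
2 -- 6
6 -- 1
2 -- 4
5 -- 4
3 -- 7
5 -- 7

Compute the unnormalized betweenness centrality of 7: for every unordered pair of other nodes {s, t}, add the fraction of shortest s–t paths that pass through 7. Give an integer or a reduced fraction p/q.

Pairs whose geodesics pass through 7 — 5–1: 1; 5–3: 1; 4–3: 1.
All other pairs contribute 0.
Summing the contributions gives betweenness(7) = 3.

3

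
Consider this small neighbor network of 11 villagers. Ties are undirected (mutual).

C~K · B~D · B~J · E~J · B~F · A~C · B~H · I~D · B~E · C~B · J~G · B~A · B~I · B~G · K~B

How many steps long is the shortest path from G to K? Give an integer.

2

One shortest route is G – B – K, which uses 2 edges, and G and K are not directly tied, so nothing shorter exists. So d(G,K) = 2.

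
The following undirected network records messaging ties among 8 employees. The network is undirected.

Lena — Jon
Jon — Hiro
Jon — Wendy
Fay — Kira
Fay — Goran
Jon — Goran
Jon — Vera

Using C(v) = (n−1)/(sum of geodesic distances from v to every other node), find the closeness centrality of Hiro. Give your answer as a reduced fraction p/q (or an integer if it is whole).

7/16

Distances from Hiro: Fay:3, Goran:2, Jon:1, Kira:4, Lena:2, Vera:2, Wendy:2. Sum = 16.
n = 8, so closeness = 7/16.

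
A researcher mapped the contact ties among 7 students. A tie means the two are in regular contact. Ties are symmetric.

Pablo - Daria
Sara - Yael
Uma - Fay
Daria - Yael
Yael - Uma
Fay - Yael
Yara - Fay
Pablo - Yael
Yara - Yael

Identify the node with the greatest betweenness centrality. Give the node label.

Yael

Unnormalized betweenness of each node: Daria:0, Fay:1/2, Pablo:0, Sara:0, Uma:0, Yael:23/2, Yara:0.
Yael has the largest value, 23/2, making it the main broker — the node through which the most shortest paths run.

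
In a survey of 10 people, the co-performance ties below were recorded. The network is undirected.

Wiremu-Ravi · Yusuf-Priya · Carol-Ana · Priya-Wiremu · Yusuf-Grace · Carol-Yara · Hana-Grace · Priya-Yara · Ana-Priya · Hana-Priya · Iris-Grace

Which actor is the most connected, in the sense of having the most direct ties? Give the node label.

Priya

Degrees — Ana:2, Carol:2, Grace:3, Hana:2, Iris:1, Priya:5, Ravi:1, Wiremu:2, Yara:2, Yusuf:2.
The maximum is 5, attained only by Priya.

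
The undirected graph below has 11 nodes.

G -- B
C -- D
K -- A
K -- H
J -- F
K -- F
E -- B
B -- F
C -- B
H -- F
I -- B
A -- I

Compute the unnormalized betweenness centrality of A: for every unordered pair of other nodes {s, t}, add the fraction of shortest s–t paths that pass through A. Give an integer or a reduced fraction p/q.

3/2

Pairs whose geodesics pass through A — I–K: 1; I–H: 1/2.
All other pairs contribute 0.
Summing the contributions gives betweenness(A) = 3/2.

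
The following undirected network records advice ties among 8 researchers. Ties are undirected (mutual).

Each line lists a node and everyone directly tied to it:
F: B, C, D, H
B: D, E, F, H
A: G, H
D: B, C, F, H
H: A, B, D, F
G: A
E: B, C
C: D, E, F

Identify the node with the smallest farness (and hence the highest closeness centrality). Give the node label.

Farness (sum of distances to all others) for each node — A:14, B:11, C:14, D:11, E:15, F:11, G:20, H:10.
The smallest farness is 10, for H, so H has the highest closeness.

H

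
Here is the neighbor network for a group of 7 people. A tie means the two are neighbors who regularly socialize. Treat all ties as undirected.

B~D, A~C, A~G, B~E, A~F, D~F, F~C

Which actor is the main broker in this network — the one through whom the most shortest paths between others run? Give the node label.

Unnormalized betweenness of each node: A:5, B:5, C:0, D:8, E:0, F:9, G:0.
F has the largest value, 9, making it the main broker — the node through which the most shortest paths run.

F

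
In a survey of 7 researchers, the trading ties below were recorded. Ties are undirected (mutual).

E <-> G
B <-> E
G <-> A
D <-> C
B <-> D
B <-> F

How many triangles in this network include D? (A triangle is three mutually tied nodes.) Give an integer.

D's neighbors are B and C, but none of them are tied to each other, so no triangle contains D.

0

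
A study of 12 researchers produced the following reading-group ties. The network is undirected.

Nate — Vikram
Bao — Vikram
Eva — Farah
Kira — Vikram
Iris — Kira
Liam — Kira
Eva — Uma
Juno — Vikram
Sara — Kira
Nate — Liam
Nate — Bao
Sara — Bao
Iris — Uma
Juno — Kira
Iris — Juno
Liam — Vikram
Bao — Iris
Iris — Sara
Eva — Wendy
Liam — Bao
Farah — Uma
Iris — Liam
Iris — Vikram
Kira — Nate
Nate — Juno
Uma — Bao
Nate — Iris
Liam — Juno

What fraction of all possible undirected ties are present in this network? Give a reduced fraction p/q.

14/33

There are 28 edges and 12 nodes, so the maximum possible is C(12,2) = 66.
Density = 28/66 = 14/33.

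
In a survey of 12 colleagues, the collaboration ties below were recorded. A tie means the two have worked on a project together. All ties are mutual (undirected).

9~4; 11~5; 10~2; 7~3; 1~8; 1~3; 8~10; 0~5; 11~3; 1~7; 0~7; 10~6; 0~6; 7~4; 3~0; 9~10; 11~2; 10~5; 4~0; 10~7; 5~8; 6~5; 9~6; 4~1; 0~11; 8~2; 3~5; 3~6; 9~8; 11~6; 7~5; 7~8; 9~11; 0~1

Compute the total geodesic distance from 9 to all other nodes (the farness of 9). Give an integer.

Distances from 9: 0:2, 1:2, 2:2, 3:2, 4:1, 5:2, 6:1, 7:2, 8:1, 10:1, 11:1.
Sum = 2 + 2 + 2 + 2 + 1 + 2 + 1 + 2 + 1 + 1 + 1 = 17.

17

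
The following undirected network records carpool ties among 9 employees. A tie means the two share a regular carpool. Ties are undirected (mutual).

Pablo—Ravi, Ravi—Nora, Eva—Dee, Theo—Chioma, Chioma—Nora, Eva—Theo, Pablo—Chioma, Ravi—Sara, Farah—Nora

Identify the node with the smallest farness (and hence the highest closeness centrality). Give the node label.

Chioma

Farness (sum of distances to all others) for each node — Chioma:15, Dee:30, Eva:23, Farah:23, Nora:16, Pablo:18, Ravi:19, Sara:26, Theo:18.
The smallest farness is 15, for Chioma, so Chioma has the highest closeness.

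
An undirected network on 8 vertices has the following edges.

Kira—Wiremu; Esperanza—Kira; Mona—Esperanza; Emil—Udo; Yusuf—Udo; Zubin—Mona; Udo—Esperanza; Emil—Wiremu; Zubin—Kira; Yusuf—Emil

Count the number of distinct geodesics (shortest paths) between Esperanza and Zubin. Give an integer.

2

The shortest distance is 2. The length-2 paths are: Esperanza–Kira–Zubin; Esperanza–Mona–Zubin.
That gives 2 distinct shortest paths.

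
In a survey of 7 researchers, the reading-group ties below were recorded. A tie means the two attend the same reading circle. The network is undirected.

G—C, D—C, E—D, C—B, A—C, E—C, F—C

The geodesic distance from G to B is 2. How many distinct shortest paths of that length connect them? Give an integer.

1

The shortest distance is 2, and the only length-2 path is G–C–B. So there is exactly 1 shortest path.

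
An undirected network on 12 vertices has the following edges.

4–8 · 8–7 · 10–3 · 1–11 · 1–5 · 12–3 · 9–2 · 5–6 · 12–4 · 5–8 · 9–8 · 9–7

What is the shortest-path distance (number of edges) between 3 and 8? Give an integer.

3

One shortest route is 3 – 12 – 4 – 8, which uses 3 edges, and at distance 2 from 3 we only reach {4}, which does not include 8. So d(3,8) = 3.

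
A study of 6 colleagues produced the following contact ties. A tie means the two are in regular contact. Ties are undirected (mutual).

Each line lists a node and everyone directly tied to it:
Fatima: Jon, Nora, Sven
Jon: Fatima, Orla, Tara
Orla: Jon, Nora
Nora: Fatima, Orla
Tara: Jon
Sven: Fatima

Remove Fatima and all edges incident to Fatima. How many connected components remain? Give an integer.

Without Fatima, the remaining ties split the others into: {Jon, Nora, Orla, Tara}; {Sven}.
That's 2 separate components.

2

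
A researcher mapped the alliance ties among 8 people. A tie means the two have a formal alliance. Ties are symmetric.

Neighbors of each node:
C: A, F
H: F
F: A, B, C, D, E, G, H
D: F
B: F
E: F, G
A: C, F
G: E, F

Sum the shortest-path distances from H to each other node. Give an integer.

13

Distances from H: A:2, B:2, C:2, D:2, E:2, F:1, G:2.
Sum = 2 + 2 + 2 + 2 + 2 + 1 + 2 = 13.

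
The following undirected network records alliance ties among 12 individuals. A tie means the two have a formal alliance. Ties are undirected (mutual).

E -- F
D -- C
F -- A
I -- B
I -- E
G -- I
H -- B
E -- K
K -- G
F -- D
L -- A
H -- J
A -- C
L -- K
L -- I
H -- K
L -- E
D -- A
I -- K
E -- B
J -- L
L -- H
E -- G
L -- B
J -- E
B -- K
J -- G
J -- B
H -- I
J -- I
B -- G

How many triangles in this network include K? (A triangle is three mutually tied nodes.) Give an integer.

12

K's neighbors: B, E, G, H, I, and L.
Neighbor pairs that are themselves tied: K–B–E; K–B–G; K–B–H; K–B–I; K–B–L; K–E–G; K–E–I; K–E–L; K–G–I; K–H–I; K–H–L; K–I–L. Each forms one triangle with K, for 12 in total.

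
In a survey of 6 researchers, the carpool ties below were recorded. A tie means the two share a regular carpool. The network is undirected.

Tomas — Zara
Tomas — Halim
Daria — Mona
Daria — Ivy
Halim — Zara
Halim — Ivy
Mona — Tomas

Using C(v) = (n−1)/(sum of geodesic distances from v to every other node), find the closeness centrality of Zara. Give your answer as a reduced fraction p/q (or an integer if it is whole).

5/9

Distances from Zara: Daria:3, Halim:1, Ivy:2, Mona:2, Tomas:1. Sum = 9.
n = 6, so closeness = 5/9.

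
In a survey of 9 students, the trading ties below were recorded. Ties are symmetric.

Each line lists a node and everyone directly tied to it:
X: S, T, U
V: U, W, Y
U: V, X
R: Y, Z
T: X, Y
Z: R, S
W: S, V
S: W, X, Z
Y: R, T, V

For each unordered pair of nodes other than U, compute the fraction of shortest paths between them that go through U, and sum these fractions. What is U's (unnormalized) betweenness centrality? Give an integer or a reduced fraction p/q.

Pairs whose geodesics pass through U — X–V: 1.
All other pairs contribute 0.
Summing the contributions gives betweenness(U) = 1.

1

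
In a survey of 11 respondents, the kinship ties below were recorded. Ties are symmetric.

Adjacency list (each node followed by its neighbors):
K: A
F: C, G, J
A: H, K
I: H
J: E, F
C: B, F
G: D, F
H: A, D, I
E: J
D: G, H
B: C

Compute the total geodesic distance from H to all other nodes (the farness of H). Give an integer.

28

Distances from H: A:1, B:5, C:4, D:1, E:5, F:3, G:2, I:1, J:4, K:2.
Sum = 1 + 5 + 4 + 1 + 5 + 3 + 2 + 1 + 4 + 2 = 28.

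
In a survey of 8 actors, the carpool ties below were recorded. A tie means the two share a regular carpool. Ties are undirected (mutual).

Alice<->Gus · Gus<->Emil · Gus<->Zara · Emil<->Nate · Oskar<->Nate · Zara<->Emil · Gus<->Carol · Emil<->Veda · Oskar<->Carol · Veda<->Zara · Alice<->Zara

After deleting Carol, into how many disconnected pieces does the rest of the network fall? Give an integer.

1

Carol's neighbors (Gus and Oskar) remain reachable from one another through other ties, so the rest of the network stays in one piece.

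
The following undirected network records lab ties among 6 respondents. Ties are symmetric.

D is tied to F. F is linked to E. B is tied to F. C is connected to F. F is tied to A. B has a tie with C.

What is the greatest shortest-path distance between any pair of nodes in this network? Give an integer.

Eccentricity of each node (its greatest distance to any other): A:2, B:2, C:2, D:2, E:2, F:1.
The maximum eccentricity is 2, realized for instance by the pair E–C via E – F – C. So the diameter is 2.

2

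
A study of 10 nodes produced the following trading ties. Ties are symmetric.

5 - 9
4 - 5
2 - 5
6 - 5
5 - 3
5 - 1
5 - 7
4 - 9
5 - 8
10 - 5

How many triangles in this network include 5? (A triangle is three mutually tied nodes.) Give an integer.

1

5's neighbors: 1, 2, 3, 4, 6, 7, 8, 9, and 10.
Neighbor pairs that are themselves tied: 5–4–9. Each forms one triangle with 5, for 1 in total.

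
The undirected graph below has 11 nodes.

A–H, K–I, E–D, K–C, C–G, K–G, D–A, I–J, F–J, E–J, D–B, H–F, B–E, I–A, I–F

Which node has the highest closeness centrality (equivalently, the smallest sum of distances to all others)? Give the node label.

I

Farness (sum of distances to all others) for each node — A:19, B:29, C:30, D:23, E:23, F:21, G:30, H:25, I:17, J:19, K:22.
The smallest farness is 17, for I, so I has the highest closeness.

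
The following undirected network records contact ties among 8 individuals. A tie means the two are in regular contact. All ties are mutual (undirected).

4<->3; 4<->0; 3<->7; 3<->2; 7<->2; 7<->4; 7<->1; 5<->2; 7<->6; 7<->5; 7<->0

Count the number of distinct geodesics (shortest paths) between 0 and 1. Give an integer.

The shortest distance is 2, and the only length-2 path is 0–7–1. So there is exactly 1 shortest path.

1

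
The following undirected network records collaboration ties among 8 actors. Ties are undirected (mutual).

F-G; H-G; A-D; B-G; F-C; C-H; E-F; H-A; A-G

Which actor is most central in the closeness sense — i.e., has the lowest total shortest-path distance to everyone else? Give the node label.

G

Farness (sum of distances to all others) for each node — A:12, B:16, C:14, D:18, E:18, F:12, G:10, H:12.
The smallest farness is 10, for G, so G has the highest closeness.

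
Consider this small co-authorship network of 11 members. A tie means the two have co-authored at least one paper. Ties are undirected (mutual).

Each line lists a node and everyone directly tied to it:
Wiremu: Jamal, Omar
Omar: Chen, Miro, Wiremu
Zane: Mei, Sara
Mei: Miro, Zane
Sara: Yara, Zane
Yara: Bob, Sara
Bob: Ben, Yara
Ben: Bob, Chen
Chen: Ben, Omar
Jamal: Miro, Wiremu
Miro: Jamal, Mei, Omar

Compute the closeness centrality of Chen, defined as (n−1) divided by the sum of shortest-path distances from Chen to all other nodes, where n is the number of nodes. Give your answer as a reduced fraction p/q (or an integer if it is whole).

Distances from Chen: Ben:1, Bob:2, Jamal:3, Mei:3, Miro:2, Omar:1, Sara:4, Wiremu:2, Yara:3, Zane:4. Sum = 25.
n = 11, so closeness = 10/25 = 2/5.

2/5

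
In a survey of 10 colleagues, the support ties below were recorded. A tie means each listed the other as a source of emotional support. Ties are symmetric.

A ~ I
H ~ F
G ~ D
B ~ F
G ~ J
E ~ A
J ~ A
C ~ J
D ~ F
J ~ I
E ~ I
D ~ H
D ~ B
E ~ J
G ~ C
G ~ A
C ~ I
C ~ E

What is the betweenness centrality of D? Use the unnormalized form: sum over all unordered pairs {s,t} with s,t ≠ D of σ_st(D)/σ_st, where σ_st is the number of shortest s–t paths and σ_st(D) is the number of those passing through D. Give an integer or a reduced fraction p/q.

37/2

Pairs whose geodesics pass through D — E–F: 3/3; E–H: 3/3; E–B: 3/3; I–F: 3/3; I–H: 3/3; I–B: 3/3; C–F: 1; C–H: 1; C–B: 1; A–F: 1; A–H: 1; A–B: 1; G–F: 1; G–H: 1 … (+5 more pairs).
All other pairs contribute 0.
Summing the contributions gives betweenness(D) = 37/2.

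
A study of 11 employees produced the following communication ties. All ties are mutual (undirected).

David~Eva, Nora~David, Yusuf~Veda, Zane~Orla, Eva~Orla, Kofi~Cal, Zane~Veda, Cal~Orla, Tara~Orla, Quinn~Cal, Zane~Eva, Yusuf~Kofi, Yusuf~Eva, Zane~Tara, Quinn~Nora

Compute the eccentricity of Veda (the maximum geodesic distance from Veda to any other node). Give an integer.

4

Distances from Veda: Cal:3, David:3, Eva:2, Kofi:2, Nora:4, Orla:2, Quinn:4, Tara:2, Yusuf:1, Zane:1.
The largest is 4 (to Quinn and Nora), so the eccentricity of Veda is 4.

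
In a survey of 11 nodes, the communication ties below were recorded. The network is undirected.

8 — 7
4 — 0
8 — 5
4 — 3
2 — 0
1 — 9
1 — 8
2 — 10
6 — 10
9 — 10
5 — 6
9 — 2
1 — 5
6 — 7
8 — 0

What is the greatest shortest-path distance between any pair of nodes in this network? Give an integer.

Eccentricity of each node (its greatest distance to any other): 0:3, 1:4, 2:3, 3:5, 4:4, 5:4, 6:5, 7:4, 8:3, 9:4, 10:4.
The maximum eccentricity is 5, realized for instance by the pair 6–3 via 6 – 10 – 2 – 0 – 4 – 3. So the diameter is 5.

5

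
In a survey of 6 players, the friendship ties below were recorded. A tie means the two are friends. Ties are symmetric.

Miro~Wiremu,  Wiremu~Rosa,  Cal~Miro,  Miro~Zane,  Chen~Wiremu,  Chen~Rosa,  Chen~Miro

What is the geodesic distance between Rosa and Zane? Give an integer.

One shortest route is Rosa – Chen – Miro – Zane, which uses 3 edges, and at distance 2 from Rosa we only reach {Miro}, which does not include Zane. So d(Rosa,Zane) = 3.

3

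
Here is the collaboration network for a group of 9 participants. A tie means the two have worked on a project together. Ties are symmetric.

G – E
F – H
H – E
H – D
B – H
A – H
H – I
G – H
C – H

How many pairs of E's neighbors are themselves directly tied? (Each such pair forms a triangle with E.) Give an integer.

1

E's neighbors: G and H.
Neighbor pairs that are themselves tied: E–G–H. Each forms one triangle with E, for 1 in total.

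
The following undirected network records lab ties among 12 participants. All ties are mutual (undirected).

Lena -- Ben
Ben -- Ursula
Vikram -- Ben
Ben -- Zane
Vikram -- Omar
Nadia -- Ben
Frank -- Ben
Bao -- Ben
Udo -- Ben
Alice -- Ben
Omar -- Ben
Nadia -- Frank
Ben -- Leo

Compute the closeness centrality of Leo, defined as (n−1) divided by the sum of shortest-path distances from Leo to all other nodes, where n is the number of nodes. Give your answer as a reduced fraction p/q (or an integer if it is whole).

Distances from Leo: Alice:2, Bao:2, Ben:1, Frank:2, Lena:2, Nadia:2, Omar:2, Udo:2, Ursula:2, Vikram:2, Zane:2. Sum = 21.
n = 12, so closeness = 11/21.

11/21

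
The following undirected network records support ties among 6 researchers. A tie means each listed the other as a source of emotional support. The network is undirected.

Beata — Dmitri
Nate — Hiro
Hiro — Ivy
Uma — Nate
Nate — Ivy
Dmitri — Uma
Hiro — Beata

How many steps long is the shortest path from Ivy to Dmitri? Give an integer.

One shortest route is Ivy – Hiro – Beata – Dmitri, which uses 3 edges, and at distance 2 from Ivy we only reach {Beata, Uma}, which does not include Dmitri. So d(Ivy,Dmitri) = 3.

3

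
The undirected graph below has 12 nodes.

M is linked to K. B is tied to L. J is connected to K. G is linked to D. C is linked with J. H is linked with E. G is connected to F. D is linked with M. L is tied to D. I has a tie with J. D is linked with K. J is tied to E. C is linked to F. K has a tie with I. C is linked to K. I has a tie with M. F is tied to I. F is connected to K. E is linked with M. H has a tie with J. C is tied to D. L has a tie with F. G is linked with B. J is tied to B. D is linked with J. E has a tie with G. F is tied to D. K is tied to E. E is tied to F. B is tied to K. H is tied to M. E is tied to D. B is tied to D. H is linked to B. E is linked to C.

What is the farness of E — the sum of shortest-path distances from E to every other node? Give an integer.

14

Distances from E: B:2, C:1, D:1, F:1, G:1, H:1, I:2, J:1, K:1, L:2, M:1.
Sum = 2 + 1 + 1 + 1 + 1 + 1 + 2 + 1 + 1 + 2 + 1 = 14.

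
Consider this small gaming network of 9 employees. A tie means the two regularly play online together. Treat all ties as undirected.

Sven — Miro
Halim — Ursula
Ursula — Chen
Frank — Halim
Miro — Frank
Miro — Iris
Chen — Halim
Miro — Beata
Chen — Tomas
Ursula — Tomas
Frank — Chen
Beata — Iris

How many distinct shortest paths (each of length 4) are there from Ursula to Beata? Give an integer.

The shortest distance is 4. The length-4 paths are: Ursula–Halim–Frank–Miro–Beata; Ursula–Chen–Frank–Miro–Beata.
That gives 2 distinct shortest paths.

2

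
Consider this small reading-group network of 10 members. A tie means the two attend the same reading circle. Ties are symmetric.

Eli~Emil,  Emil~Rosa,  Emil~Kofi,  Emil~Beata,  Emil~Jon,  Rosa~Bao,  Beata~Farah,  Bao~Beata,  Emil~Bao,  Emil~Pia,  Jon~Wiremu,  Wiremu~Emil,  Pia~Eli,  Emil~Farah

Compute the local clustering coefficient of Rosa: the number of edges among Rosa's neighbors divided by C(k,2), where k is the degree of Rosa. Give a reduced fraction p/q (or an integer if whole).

Rosa's neighbors: Bao and Emil (k = 2).
Possible neighbor pairs: C(2,2) = 1. Edges among them: Bao–Emil → e = 1.
Clustering(Rosa) = 1/1.

1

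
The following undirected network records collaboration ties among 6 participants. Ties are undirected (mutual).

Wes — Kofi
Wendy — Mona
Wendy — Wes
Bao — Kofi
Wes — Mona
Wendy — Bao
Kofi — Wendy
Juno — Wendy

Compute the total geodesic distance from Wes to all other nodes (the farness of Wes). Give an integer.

Distances from Wes: Bao:2, Juno:2, Kofi:1, Mona:1, Wendy:1.
Sum = 2 + 2 + 1 + 1 + 1 = 7.

7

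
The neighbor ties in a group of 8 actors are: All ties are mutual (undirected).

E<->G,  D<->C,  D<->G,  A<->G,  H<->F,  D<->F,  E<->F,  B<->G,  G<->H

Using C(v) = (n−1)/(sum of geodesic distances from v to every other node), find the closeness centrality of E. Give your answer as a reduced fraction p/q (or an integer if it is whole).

7/13

Distances from E: A:2, B:2, C:3, D:2, F:1, G:1, H:2. Sum = 13.
n = 8, so closeness = 7/13.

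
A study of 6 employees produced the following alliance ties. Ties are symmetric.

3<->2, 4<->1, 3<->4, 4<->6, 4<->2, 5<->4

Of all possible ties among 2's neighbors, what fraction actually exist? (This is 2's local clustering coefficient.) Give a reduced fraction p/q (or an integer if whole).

2's neighbors: 3 and 4 (k = 2).
Possible neighbor pairs: C(2,2) = 1. Edges among them: 3–4 → e = 1.
Clustering(2) = 1/1.

1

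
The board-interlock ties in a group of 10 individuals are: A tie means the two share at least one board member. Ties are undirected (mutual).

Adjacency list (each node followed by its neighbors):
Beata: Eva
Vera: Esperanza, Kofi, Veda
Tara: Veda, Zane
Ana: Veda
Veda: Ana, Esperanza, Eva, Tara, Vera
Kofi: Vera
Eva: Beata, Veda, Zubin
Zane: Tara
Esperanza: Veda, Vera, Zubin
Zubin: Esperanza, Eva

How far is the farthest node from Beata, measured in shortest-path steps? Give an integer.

4

Distances from Beata: Ana:3, Esperanza:3, Eva:1, Kofi:4, Tara:3, Veda:2, Vera:3, Zane:4, Zubin:2.
The largest is 4 (to Kofi and Zane), so the eccentricity of Beata is 4.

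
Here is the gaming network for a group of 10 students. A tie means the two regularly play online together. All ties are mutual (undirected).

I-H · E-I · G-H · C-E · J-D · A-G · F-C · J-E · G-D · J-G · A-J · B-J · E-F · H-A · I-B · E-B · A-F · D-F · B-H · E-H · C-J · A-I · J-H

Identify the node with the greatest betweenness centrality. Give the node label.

J

Unnormalized betweenness of each node: A:23/8, B:3/8, C:1/4, D:3/4, E:19/4, F:7/3, G:13/12, H:31/12, I:7/12, J:89/12.
J has the largest value, 89/12, making it the main broker — the node through which the most shortest paths run.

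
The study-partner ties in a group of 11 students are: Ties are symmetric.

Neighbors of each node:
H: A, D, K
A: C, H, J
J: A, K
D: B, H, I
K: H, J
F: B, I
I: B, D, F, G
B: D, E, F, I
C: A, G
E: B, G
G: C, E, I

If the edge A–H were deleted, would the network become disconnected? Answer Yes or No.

Even without that edge, A still reaches H via A – J – K – H, so the network stays connected. Not a bridge.

No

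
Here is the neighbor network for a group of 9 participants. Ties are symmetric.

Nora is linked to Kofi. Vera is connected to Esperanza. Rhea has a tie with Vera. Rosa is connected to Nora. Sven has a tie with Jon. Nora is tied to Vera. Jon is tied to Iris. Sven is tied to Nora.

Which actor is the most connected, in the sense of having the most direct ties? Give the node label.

Nora

Degrees — Esperanza:1, Iris:1, Jon:2, Kofi:1, Nora:4, Rhea:1, Rosa:1, Sven:2, Vera:3.
The maximum is 4, attained only by Nora.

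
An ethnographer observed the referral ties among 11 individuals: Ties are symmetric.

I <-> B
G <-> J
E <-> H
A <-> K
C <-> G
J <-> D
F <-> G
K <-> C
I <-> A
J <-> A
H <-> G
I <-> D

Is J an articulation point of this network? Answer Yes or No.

No

Even without J, every remaining node can still reach every other (the residual graph is connected), so J is not a cut vertex.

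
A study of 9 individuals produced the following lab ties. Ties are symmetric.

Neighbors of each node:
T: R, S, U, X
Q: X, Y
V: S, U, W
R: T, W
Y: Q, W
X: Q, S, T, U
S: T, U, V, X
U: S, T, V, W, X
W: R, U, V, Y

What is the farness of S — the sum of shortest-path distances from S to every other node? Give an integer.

Distances from S: Q:2, R:2, T:1, U:1, V:1, W:2, X:1, Y:3.
Sum = 2 + 2 + 1 + 1 + 1 + 2 + 1 + 3 = 13.

13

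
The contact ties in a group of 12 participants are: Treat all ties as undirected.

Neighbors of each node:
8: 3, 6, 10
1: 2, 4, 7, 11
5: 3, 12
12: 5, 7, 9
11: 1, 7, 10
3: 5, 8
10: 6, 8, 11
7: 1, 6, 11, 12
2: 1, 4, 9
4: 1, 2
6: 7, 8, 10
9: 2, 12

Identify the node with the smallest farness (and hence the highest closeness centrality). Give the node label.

7

Farness (sum of distances to all others) for each node — 1:22, 2:26, 3:30, 4:30, 5:27, 6:23, 7:19, 8:27, 9:27, 10:25, 11:22, 12:22.
The smallest farness is 19, for 7, so 7 has the highest closeness.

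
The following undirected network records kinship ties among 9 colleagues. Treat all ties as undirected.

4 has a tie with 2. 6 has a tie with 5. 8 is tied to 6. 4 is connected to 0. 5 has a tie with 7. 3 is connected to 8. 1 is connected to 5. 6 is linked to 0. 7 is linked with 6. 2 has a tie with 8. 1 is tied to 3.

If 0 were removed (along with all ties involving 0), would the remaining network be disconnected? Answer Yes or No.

No

Even without 0, every remaining node can still reach every other (the residual graph is connected), so 0 is not a cut vertex.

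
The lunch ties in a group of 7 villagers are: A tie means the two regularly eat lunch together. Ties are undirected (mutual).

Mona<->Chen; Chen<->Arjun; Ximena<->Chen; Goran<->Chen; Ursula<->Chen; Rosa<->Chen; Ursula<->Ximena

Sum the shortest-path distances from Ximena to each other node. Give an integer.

Distances from Ximena: Arjun:2, Chen:1, Goran:2, Mona:2, Rosa:2, Ursula:1.
Sum = 2 + 1 + 2 + 2 + 2 + 1 = 10.

10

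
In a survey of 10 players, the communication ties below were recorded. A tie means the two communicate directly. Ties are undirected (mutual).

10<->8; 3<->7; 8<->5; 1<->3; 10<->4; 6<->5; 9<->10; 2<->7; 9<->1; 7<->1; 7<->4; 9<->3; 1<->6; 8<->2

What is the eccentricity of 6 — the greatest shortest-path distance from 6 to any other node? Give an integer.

3

Distances from 6: 1:1, 2:3, 3:2, 4:3, 5:1, 7:2, 8:2, 9:2, 10:3.
The largest is 3 (to 10, 4, and 2), so the eccentricity of 6 is 3.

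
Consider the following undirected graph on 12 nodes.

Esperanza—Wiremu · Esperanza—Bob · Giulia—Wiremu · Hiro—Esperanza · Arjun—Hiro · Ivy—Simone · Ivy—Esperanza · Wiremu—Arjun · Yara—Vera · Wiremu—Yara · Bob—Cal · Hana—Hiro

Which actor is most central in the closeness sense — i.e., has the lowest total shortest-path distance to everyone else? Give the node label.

Esperanza

Farness (sum of distances to all others) for each node — Arjun:27, Bob:27, Cal:37, Esperanza:19, Giulia:31, Hana:35, Hiro:25, Ivy:27, Simone:37, Vera:39, Wiremu:21, Yara:29.
The smallest farness is 19, for Esperanza, so Esperanza has the highest closeness.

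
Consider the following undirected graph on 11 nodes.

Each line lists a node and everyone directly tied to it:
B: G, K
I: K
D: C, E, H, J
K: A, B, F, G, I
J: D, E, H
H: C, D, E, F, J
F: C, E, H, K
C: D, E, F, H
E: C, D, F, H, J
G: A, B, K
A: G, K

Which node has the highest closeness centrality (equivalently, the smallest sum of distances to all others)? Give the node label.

Farness (sum of distances to all others) for each node — A:25, B:25, C:20, D:25, E:19, F:16, G:24, H:19, I:26, J:26, K:17.
The smallest farness is 16, for F, so F has the highest closeness.

F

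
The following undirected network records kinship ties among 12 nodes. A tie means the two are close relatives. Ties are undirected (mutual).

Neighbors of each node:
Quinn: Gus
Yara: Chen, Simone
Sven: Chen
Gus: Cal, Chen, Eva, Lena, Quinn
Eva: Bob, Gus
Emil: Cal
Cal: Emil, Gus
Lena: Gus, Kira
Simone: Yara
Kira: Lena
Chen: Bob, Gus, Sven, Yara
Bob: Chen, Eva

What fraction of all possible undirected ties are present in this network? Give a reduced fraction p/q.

There are 12 edges and 12 nodes, so the maximum possible is C(12,2) = 66.
Density = 12/66 = 2/11.

2/11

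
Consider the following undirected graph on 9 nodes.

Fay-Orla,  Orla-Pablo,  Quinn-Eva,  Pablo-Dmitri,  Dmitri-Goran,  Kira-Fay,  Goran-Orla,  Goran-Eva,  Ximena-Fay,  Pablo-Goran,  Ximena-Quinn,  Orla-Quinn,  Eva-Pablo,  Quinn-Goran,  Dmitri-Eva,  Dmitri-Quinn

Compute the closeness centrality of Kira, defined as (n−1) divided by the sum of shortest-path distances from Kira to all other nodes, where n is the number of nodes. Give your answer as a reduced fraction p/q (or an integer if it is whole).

4/11

Distances from Kira: Dmitri:4, Eva:4, Fay:1, Goran:3, Orla:2, Pablo:3, Quinn:3, Ximena:2. Sum = 22.
n = 9, so closeness = 8/22 = 4/11.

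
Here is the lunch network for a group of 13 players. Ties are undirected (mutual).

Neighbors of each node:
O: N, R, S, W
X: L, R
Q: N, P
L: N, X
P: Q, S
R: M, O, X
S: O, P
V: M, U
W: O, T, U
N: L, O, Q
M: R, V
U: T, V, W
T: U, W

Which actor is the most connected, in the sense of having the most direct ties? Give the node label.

O

Degrees — L:2, M:2, N:3, O:4, P:2, Q:2, R:3, S:2, T:2, U:3, V:2, W:3, X:2.
The maximum is 4, attained only by O.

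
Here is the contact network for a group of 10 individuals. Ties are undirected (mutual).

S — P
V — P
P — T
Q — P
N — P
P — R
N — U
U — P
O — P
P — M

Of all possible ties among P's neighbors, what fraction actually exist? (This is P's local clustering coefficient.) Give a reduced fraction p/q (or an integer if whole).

1/36

P's neighbors: M, N, O, Q, R, S, T, U, and V (k = 9).
Possible neighbor pairs: C(9,2) = 36. Edges among them: N–U → e = 1.
Clustering(P) = 1/36.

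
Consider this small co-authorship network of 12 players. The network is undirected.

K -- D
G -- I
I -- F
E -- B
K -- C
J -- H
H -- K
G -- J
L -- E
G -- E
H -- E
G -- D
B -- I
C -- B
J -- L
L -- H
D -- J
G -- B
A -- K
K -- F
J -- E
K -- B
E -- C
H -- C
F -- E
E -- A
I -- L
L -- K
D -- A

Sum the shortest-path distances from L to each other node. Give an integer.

17

Distances from L: A:2, B:2, C:2, D:2, E:1, F:2, G:2, H:1, I:1, J:1, K:1.
Sum = 2 + 2 + 2 + 2 + 1 + 2 + 2 + 1 + 1 + 1 + 1 = 17.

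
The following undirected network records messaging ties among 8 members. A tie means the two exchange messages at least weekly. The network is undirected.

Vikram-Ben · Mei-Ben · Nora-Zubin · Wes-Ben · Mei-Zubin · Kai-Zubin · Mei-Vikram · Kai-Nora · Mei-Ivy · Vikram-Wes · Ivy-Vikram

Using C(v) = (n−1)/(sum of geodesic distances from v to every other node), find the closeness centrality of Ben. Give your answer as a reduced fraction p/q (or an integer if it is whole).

Distances from Ben: Ivy:2, Kai:3, Mei:1, Nora:3, Vikram:1, Wes:1, Zubin:2. Sum = 13.
n = 8, so closeness = 7/13.

7/13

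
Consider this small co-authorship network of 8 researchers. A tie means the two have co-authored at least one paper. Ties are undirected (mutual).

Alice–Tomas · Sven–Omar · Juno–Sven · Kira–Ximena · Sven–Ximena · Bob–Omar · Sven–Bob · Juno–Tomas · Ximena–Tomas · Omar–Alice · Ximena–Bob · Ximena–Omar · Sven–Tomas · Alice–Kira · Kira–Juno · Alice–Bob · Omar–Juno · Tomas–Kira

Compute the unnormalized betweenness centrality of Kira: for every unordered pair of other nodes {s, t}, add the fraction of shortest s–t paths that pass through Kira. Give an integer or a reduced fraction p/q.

Pairs whose geodesics pass through Kira — Alice–Ximena: 1/4; Alice–Juno: 1/3; Ximena–Juno: 1/4.
All other pairs contribute 0.
Summing the contributions gives betweenness(Kira) = 5/6.

5/6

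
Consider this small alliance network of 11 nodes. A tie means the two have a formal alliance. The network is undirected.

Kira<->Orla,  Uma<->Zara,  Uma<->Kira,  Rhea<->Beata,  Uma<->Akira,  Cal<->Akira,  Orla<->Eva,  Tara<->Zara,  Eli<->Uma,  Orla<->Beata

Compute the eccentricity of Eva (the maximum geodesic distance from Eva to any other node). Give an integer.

Distances from Eva: Akira:4, Beata:2, Cal:5, Eli:4, Kira:2, Orla:1, Rhea:3, Tara:5, Uma:3, Zara:4.
The largest is 5 (to Tara and Cal), so the eccentricity of Eva is 5.

5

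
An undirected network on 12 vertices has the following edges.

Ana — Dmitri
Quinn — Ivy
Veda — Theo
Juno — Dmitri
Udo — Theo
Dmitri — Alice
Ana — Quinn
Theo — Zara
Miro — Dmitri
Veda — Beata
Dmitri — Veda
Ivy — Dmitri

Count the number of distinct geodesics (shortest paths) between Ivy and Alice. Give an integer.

The shortest distance is 2, and the only length-2 path is Ivy–Dmitri–Alice. So there is exactly 1 shortest path.

1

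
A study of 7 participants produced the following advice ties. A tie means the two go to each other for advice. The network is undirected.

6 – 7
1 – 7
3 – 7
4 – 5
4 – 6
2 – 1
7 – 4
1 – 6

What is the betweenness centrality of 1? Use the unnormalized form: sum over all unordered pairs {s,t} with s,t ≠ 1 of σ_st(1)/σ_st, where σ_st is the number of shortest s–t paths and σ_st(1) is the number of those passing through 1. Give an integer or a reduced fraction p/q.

Pairs whose geodesics pass through 1 — 2–3: 1; 2–6: 1; 2–4: 2/2; 2–7: 1; 2–5: 2/2.
All other pairs contribute 0.
Summing the contributions gives betweenness(1) = 5.

5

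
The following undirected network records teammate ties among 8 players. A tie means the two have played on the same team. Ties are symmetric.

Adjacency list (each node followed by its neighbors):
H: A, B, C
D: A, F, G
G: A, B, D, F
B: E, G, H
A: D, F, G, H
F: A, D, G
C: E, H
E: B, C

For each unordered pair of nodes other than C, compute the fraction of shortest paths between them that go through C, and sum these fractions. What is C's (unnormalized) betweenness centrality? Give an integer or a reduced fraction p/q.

5/6

Pairs whose geodesics pass through C — H–E: 1/2; E–A: 1/3.
All other pairs contribute 0.
Summing the contributions gives betweenness(C) = 5/6.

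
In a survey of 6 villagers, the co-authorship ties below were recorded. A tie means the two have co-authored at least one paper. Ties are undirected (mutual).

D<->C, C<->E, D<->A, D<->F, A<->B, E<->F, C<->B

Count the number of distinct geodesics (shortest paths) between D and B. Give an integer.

2

The shortest distance is 2. The length-2 paths are: D–C–B; D–A–B.
That gives 2 distinct shortest paths.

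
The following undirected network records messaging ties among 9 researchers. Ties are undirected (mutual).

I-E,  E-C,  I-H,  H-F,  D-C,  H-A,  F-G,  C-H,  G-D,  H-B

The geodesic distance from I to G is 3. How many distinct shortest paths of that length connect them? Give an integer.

The shortest distance is 3, and the only length-3 path is I–H–F–G. So there is exactly 1 shortest path.

1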